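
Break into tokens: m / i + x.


Scan left to right, longest-match per lexeme
Tokens: ID(m), OP(/), ID(i), OP(+), ID(x)


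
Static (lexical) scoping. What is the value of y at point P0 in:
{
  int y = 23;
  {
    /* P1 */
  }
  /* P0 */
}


y declared in the same block as P0
y = 23


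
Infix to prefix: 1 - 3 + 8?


left-to-right (same/higher precedence on left): tree is (+ (- 1 3) 8)
Prefix: + - 1 3 8


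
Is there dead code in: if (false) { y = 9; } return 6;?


condition is constant false, so the whole block is unreachable
Dead: 'if (false) { y = 9; }'


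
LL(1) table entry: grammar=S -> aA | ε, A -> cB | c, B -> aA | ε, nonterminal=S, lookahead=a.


For [S, a]: 'a' ∈ FIRST(aA)
Entry: S -> aA


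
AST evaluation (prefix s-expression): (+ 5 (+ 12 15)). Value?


Evaluate inner: (+ 12 15) = 27
Evaluate root: (+ 5 27) = 32
Result: 32


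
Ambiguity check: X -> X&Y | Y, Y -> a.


precedence layered via separate nonterminal Y: deterministic
Unambiguous


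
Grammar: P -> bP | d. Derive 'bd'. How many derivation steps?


Derivation: P => bP => bd
Steps: 2


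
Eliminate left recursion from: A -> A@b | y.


Left-recursive alternatives: A@b; non-recursive: y
Introduce A': A -> yA', A' -> @bA' | ε


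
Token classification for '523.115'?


Pattern: digits with a decimal point
Type: FLOAT_LITERAL


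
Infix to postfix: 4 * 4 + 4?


Left to right (same or higher precedence on left)
Postfix: 4 4 * 4 +


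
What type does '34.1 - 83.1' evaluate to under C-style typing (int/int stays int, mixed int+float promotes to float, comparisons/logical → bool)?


Operand types: float - float
Rule: mixed int/float promotes to float; int/int stays int
Result type: float


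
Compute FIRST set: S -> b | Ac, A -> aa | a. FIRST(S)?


Per alternative of S: FIRST(b) = {b}; FIRST(Ac) = {a}
FIRST(S) = {a, b}


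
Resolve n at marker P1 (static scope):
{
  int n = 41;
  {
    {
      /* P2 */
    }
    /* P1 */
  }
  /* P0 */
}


P1's block does not declare n; resolves to the enclosing declaration at depth 0
n = 41


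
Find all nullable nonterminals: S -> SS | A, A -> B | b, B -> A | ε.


A nonterminal is nullable iff some alternative derives ε (directly, or every symbol in it is nullable)
Nullable: {A, B, S}


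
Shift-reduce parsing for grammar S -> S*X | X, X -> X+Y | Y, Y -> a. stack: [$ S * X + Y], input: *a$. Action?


handle 'X+Y' on top
Action: reduce (X -> X+Y)


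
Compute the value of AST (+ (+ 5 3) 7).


Evaluate inner: (+ 5 3) = 8
Evaluate root: (+ 8 7) = 15
Result: 15


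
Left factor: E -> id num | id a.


Common prefix: 'id'
Factored: E -> id E', E' -> num | a


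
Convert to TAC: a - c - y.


Break into single-operator statements:
t1 = a - c
t2 = t1 - y


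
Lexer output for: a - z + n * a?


Scan left to right, longest-match per lexeme
Tokens: ID(a), OP(-), ID(z), OP(+), ID(n), OP(*), ID(a)


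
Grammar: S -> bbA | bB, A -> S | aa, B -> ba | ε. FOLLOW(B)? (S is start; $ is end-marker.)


$ ∈ FOLLOW(S). For each A -> αBβ: add FIRST(β)\{ε} to FOLLOW(B); if β nullable, add FOLLOW(A).
FOLLOW(B) = {$}


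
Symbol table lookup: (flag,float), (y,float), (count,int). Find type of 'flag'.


Lookup 'flag' → type float


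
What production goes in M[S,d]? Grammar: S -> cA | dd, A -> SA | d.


For [S, d]: 'd' ∈ FIRST(dd)
Entry: S -> dd


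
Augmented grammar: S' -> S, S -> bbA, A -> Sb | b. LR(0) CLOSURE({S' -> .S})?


Start: S' -> .S
For each item with dot before a nonterminal B, add B -> .γ for every B-production
Closure: [S' -> .S, S -> .bbA]


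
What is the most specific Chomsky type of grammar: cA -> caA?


LHS has context (more than one symbol) and |LHS| ≤ |RHS|
Classification: Type 1 (Context-Sensitive)


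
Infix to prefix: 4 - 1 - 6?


left-to-right (same/higher precedence on left): tree is (- (- 4 1) 6)
Prefix: - - 4 1 6


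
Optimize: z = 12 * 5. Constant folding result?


12 * 5 = 60 at compile time
Optimized: z = 60


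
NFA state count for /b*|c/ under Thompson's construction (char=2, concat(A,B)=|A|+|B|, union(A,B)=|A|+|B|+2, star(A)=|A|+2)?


Syntax tree has 2 char leaf(s), 1 union(s), 1 star(s)
chars contribute 2×2 = 4; each union adds +2; each star adds +2
Total: 4 + 2 + 2 = 8 states


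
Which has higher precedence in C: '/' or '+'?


'/' is multiplicative (level 10); '+' is additive (level 9)
Higher level binds tighter
'/' has higher precedence than '+'


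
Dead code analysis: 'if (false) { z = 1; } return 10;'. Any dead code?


condition is constant false, so the whole block is unreachable
Dead: 'if (false) { z = 1; }'


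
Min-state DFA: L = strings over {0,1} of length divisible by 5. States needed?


Track length mod 5: states 0..4, accept at 0
Minimal DFA: 5 states


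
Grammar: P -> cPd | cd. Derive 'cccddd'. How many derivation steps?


Derivation: P => cPd => ccPdd => cccddd
Steps: 3


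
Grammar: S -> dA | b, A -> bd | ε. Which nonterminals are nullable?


A nonterminal is nullable iff some alternative derives ε (directly, or every symbol in it is nullable)
Nullable: {A}


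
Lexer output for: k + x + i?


Scan left to right, longest-match per lexeme
Tokens: ID(k), OP(+), ID(x), OP(+), ID(i)


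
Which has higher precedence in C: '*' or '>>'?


'*' is multiplicative (level 10); '>>' is shift (level 8)
Higher level binds tighter
'*' has higher precedence than '>>'


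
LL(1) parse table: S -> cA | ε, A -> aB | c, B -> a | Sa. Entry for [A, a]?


For [A, a]: 'a' ∈ FIRST(aB)
Entry: A -> aB


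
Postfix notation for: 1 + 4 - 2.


Left to right (same or higher precedence on left)
Postfix: 1 4 + 2 -


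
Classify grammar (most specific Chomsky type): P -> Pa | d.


Left-linear: every RHS is a terminal or one nonterminal followed by a terminal
Classification: Type 3 (Regular)


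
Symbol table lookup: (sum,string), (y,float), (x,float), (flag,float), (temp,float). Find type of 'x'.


Lookup 'x' → type float


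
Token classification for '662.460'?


Pattern: digits with a decimal point
Type: FLOAT_LITERAL


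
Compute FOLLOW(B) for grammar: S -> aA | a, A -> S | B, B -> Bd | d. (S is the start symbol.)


$ ∈ FOLLOW(S). For each A -> αBβ: add FIRST(β)\{ε} to FOLLOW(B); if β nullable, add FOLLOW(A).
FOLLOW(B) = {$, d}


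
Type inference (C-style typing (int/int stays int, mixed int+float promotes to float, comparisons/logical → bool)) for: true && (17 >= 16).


Operand types: bool && bool
Rule: logical operators take bool operands and yield bool
Result type: bool


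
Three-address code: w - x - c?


Break into single-operator statements:
t1 = w - x
t2 = t1 - c


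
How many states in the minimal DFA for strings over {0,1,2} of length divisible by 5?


Track length mod 5: states 0..4, accept at 0
Minimal DFA: 5 states


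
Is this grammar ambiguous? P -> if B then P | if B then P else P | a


dangling else: 'if B then if B then a else a' parses two ways
Ambiguous


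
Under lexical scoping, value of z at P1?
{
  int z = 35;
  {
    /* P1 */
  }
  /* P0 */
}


P1's block does not declare z; resolves to the enclosing declaration at depth 0
z = 35


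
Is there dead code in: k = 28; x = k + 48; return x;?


k is read by x's definition; x is returned
No dead code


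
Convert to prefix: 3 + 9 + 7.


left-to-right (same/higher precedence on left): tree is (+ (+ 3 9) 7)
Prefix: + + 3 9 7


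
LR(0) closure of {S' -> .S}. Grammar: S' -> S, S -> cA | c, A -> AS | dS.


Start: S' -> .S
For each item with dot before a nonterminal B, add B -> .γ for every B-production
Closure: [S' -> .S, S -> .cA, S -> .c]


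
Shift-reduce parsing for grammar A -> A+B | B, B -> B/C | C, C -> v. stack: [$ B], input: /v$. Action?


shift '/' to continue B -> B/C
Action: shift


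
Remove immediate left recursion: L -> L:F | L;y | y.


Left-recursive alternatives: L:F, L;y; non-recursive: y
Introduce L': L -> yL', L' -> :FL' | ;yL' | ε


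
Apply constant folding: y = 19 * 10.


19 * 10 = 190 at compile time
Optimized: y = 190


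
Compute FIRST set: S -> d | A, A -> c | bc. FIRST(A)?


Per alternative of A: FIRST(c) = {c}; FIRST(bc) = {b}
FIRST(A) = {b, c}


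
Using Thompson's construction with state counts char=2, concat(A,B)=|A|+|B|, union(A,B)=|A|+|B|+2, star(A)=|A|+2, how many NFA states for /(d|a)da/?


Syntax tree has 4 char leaf(s), 1 union(s), 0 star(s)
chars contribute 4×2 = 8; each union adds +2; each star adds +2
Total: 8 + 2 + 0 = 10 states


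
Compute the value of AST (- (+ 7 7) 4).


Evaluate inner: (+ 7 7) = 14
Evaluate root: (- 14 4) = 10
Result: 10


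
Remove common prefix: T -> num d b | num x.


Common prefix: 'num'
Factored: T -> num T', T' -> d b | x


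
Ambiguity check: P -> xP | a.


right-linear, alternatives start with distinct terminals 'x' vs 'a': unique leftmost derivation
Unambiguous


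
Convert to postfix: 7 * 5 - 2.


Left to right (same or higher precedence on left)
Postfix: 7 5 * 2 -


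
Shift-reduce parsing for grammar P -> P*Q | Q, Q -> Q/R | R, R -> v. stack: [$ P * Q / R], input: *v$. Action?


handle 'Q/R' on top
Action: reduce (Q -> Q/R)


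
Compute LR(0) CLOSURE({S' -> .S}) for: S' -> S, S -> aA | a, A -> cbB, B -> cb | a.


Start: S' -> .S
For each item with dot before a nonterminal B, add B -> .γ for every B-production
Closure: [S' -> .S, S -> .aA, S -> .a]


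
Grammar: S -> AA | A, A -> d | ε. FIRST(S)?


Per alternative of S: FIRST(AA) = {d, ε}; FIRST(A) = {d, ε}
FIRST(S) = {d, ε}


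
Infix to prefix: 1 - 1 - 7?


left-to-right (same/higher precedence on left): tree is (- (- 1 1) 7)
Prefix: - - 1 1 7


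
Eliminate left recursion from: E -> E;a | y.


Left-recursive alternatives: E;a; non-recursive: y
Introduce E': E -> yE', E' -> ;aE' | ε


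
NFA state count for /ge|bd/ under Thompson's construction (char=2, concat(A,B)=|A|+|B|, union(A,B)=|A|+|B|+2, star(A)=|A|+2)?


Syntax tree has 4 char leaf(s), 1 union(s), 0 star(s)
chars contribute 4×2 = 8; each union adds +2; each star adds +2
Total: 8 + 2 + 0 = 10 states


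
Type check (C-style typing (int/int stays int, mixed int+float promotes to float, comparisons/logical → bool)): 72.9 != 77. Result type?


Operand types: float != int
Rule: comparison yields bool
Result type: bool


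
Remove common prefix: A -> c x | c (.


Common prefix: 'c'
Factored: A -> c A', A' -> x | (


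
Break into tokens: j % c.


Scan left to right, longest-match per lexeme
Tokens: ID(j), OP(%), ID(c)


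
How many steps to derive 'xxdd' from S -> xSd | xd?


Derivation: S => xSd => xxdd
Steps: 2


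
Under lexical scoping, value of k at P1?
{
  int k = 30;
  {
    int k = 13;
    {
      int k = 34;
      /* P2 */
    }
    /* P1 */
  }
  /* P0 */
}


k declared in the same block as P1
k = 13


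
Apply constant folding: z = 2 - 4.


2 - 4 = -2 at compile time
Optimized: z = -2


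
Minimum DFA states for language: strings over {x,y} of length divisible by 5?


Track length mod 5: states 0..4, accept at 0
Minimal DFA: 5 states


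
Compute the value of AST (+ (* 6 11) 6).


Evaluate inner: (* 6 11) = 66
Evaluate root: (+ 66 6) = 72
Result: 72


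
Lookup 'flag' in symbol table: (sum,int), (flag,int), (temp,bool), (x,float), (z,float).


Lookup 'flag' → type int


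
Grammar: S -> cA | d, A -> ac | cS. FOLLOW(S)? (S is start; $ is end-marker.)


$ ∈ FOLLOW(S). For each A -> αBβ: add FIRST(β)\{ε} to FOLLOW(B); if β nullable, add FOLLOW(A).
FOLLOW(S) = {$}


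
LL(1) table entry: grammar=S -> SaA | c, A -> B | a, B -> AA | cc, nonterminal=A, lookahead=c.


For [A, c]: 'c' ∈ FIRST(B)
Entry: A -> B


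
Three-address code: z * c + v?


Break into single-operator statements:
t1 = z * c
t2 = t1 + v


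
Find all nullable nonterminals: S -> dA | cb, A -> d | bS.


A nonterminal is nullable iff some alternative derives ε (directly, or every symbol in it is nullable)
Nullable: {}


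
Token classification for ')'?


Pattern: delimiter/punctuation
Type: PUNCTUATION


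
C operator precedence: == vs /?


'/' is multiplicative (level 10); '==' is equality (level 6)
Higher level binds tighter
'/' has higher precedence than '=='


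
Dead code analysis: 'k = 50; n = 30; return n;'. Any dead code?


k is assigned but never read
Dead: 'k = 50'


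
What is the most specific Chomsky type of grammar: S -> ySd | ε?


Single nonterminal LHS, but y^n d^n is not regular
Classification: Type 2 (Context-Free)


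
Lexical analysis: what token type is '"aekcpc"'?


Pattern: double-quoted sequence
Type: STRING_LITERAL


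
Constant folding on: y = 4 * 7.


4 * 7 = 28 at compile time
Optimized: y = 28


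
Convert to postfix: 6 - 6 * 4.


* has higher precedence, evaluate 6*4 first
Postfix: 6 6 4 * -


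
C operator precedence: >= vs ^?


'>=' is relational (level 7); '^' is bitwise XOR (level 4)
Higher level binds tighter
'>=' has higher precedence than '^'


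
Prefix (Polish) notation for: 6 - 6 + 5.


left-to-right (same/higher precedence on left): tree is (+ (- 6 6) 5)
Prefix: + - 6 6 5


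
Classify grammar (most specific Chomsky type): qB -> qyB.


LHS has context (more than one symbol) and |LHS| ≤ |RHS|
Classification: Type 1 (Context-Sensitive)


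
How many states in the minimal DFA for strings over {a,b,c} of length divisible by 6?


Track length mod 6: states 0..5, accept at 0
Minimal DFA: 6 states


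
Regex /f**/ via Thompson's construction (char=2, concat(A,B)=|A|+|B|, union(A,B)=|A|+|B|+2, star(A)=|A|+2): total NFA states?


Syntax tree has 1 char leaf(s), 0 union(s), 2 star(s)
chars contribute 1×2 = 2; each union adds +2; each star adds +2
Total: 2 + 0 + 4 = 6 states


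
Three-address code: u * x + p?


Break into single-operator statements:
t1 = u * x
t2 = t1 + p


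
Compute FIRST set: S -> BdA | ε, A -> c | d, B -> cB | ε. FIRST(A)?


Per alternative of A: FIRST(c) = {c}; FIRST(d) = {d}
FIRST(A) = {c, d}


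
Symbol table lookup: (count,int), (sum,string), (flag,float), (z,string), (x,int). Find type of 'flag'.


Lookup 'flag' → type float


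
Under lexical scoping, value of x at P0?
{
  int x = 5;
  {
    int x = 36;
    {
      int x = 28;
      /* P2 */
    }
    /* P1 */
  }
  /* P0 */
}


x declared in the same block as P0
x = 5


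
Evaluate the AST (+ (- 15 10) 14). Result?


Evaluate inner: (- 15 10) = 5
Evaluate root: (+ 5 14) = 19
Result: 19


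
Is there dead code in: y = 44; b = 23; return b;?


y is assigned but never read
Dead: 'y = 44'


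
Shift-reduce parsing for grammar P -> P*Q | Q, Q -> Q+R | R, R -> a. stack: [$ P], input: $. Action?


start symbol P on stack, input exhausted
Action: accept


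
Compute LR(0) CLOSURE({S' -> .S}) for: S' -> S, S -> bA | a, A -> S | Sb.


Start: S' -> .S
For each item with dot before a nonterminal B, add B -> .γ for every B-production
Closure: [S' -> .S, S -> .bA, S -> .a]


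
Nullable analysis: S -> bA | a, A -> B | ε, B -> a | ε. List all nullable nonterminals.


A nonterminal is nullable iff some alternative derives ε (directly, or every symbol in it is nullable)
Nullable: {A, B}


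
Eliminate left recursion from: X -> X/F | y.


Left-recursive alternatives: X/F; non-recursive: y
Introduce X': X -> yX', X' -> /FX' | ε


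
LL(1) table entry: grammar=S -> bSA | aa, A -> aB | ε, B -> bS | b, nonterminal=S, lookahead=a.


For [S, a]: 'a' ∈ FIRST(aa)
Entry: S -> aa


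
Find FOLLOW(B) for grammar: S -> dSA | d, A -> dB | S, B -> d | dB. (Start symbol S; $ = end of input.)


$ ∈ FOLLOW(S). For each A -> αBβ: add FIRST(β)\{ε} to FOLLOW(B); if β nullable, add FOLLOW(A).
FOLLOW(B) = {$, d}


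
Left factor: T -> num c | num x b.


Common prefix: 'num'
Factored: T -> num T', T' -> c | x b


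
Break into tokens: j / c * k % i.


Scan left to right, longest-match per lexeme
Tokens: ID(j), OP(/), ID(c), OP(*), ID(k), OP(%), ID(i)


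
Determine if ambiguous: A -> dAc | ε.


balanced d^n…c^n: each string has a unique parse
Unambiguous


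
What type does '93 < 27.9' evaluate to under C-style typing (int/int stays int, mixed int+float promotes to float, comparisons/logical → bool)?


Operand types: int < float
Rule: comparison yields bool
Result type: bool


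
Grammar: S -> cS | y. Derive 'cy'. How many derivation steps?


Derivation: S => cS => cy
Steps: 2


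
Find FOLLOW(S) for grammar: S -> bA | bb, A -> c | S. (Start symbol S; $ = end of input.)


$ ∈ FOLLOW(S). For each A -> αBβ: add FIRST(β)\{ε} to FOLLOW(B); if β nullable, add FOLLOW(A).
FOLLOW(S) = {$}


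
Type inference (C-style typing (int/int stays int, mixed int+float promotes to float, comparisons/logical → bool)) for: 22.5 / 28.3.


Operand types: float / float
Rule: mixed int/float promotes to float; int/int stays int
Result type: float


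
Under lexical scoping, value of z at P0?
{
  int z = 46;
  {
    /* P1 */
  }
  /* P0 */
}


z declared in the same block as P0
z = 46


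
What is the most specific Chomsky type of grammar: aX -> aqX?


LHS has context (more than one symbol) and |LHS| ≤ |RHS|
Classification: Type 1 (Context-Sensitive)


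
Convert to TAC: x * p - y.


Break into single-operator statements:
t1 = x * p
t2 = t1 - y


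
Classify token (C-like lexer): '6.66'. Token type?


Pattern: digits with a decimal point
Type: FLOAT_LITERAL


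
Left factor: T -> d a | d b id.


Common prefix: 'd'
Factored: T -> d T', T' -> a | b id


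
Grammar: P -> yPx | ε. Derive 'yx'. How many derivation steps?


Derivation: P => yPx => yx
Steps: 2


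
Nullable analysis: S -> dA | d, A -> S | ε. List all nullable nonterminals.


A nonterminal is nullable iff some alternative derives ε (directly, or every symbol in it is nullable)
Nullable: {A}


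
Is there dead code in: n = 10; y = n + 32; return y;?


n is read by y's definition; y is returned
No dead code


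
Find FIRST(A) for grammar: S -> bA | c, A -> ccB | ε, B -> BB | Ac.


Per alternative of A: FIRST(ccB) = {c}; FIRST(ε) = {ε}
FIRST(A) = {c, ε}


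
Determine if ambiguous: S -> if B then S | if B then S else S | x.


dangling else: 'if B then if B then x else x' parses two ways
Ambiguous


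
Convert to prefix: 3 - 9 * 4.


'*' binds tighter: tree is (- 3 (* 9 4))
Prefix: - 3 * 9 4


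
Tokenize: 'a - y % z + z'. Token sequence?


Scan left to right, longest-match per lexeme
Tokens: ID(a), OP(-), ID(y), OP(%), ID(z), OP(+), ID(z)


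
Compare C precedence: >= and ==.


'>=' is relational (level 7); '==' is equality (level 6)
Higher level binds tighter
'>=' has higher precedence than '=='


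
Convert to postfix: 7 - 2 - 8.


Left to right (same or higher precedence on left)
Postfix: 7 2 - 8 -


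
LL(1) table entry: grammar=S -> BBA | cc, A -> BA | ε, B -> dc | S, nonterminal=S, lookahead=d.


For [S, d]: 'd' ∈ FIRST(BBA)
Entry: S -> BBA


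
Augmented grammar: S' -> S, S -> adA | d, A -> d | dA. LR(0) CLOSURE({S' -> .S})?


Start: S' -> .S
For each item with dot before a nonterminal B, add B -> .γ for every B-production
Closure: [S' -> .S, S -> .adA, S -> .d]


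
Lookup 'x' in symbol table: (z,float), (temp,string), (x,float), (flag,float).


Lookup 'x' → type float


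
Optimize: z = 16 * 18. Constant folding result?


16 * 18 = 288 at compile time
Optimized: z = 288


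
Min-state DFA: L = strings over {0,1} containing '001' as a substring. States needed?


KMP-style automaton: 3 progress states + 1 absorbing accept = 4
Minimal DFA: 4 states


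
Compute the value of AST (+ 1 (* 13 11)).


Evaluate inner: (* 13 11) = 143
Evaluate root: (+ 1 143) = 144
Result: 144


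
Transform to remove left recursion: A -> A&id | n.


Left-recursive alternatives: A&id; non-recursive: n
Introduce A': A -> nA', A' -> &idA' | ε


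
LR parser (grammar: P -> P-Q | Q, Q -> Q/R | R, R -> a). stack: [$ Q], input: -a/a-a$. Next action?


lookahead ∉ {/} so Q won't extend; reduce P -> Q
Action: reduce (P -> Q)


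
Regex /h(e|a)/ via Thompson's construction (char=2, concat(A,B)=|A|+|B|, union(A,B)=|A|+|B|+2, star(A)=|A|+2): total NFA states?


Syntax tree has 3 char leaf(s), 1 union(s), 0 star(s)
chars contribute 3×2 = 6; each union adds +2; each star adds +2
Total: 6 + 2 + 0 = 8 states


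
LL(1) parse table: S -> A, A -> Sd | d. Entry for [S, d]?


For [S, d]: 'd' ∈ FIRST(A)
Entry: S -> A


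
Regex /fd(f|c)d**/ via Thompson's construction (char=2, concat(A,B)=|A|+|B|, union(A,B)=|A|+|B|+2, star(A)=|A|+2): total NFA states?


Syntax tree has 5 char leaf(s), 1 union(s), 2 star(s)
chars contribute 5×2 = 10; each union adds +2; each star adds +2
Total: 10 + 2 + 4 = 16 states


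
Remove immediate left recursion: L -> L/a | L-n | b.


Left-recursive alternatives: L/a, L-n; non-recursive: b
Introduce L': L -> bL', L' -> /aL' | -nL' | ε


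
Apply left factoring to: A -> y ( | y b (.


Common prefix: 'y'
Factored: A -> y A', A' -> ( | b (


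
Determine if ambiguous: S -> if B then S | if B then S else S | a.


dangling else: 'if B then if B then a else a' parses two ways
Ambiguous


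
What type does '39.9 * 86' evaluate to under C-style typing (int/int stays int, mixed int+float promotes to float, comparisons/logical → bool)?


Operand types: float * int
Rule: mixed int/float promotes to float; int/int stays int
Result type: float


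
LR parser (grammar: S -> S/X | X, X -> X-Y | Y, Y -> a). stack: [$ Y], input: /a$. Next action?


'Y' (not preceded by X-) is the handle for X -> Y
Action: reduce (X -> Y)


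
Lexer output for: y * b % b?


Scan left to right, longest-match per lexeme
Tokens: ID(y), OP(*), ID(b), OP(%), ID(b)


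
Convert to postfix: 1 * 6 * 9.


Left to right (same or higher precedence on left)
Postfix: 1 6 * 9 *


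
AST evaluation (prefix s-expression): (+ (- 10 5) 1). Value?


Evaluate inner: (- 10 5) = 5
Evaluate root: (+ 5 1) = 6
Result: 6


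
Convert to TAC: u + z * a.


Break into single-operator statements:
t1 = z * a
t2 = u + t1


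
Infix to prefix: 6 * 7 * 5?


left-to-right (same/higher precedence on left): tree is (* (* 6 7) 5)
Prefix: * * 6 7 5


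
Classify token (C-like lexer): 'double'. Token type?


Pattern: reserved word
Type: KEYWORD


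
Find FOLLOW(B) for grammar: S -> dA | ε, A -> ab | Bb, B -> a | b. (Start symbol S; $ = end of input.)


$ ∈ FOLLOW(S). For each A -> αBβ: add FIRST(β)\{ε} to FOLLOW(B); if β nullable, add FOLLOW(A).
FOLLOW(B) = {b}


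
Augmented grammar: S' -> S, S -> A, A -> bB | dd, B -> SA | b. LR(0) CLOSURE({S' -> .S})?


Start: S' -> .S
For each item with dot before a nonterminal B, add B -> .γ for every B-production
Closure: [S' -> .S, S -> .A, A -> .bB, A -> .dd]


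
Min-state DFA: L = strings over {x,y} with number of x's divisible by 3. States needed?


Track (count of x) mod 3: states 0..2, accept at 0
Minimal DFA: 3 states


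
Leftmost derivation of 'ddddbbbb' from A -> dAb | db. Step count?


Derivation: A => dAb => ddAbb => dddAbbb => ddddbbbb
Steps: 4


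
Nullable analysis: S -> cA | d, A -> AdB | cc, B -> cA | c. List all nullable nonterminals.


A nonterminal is nullable iff some alternative derives ε (directly, or every symbol in it is nullable)
Nullable: {}


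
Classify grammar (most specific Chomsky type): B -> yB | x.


Right-linear: every RHS is a terminal or a terminal followed by one nonterminal
Classification: Type 3 (Regular)


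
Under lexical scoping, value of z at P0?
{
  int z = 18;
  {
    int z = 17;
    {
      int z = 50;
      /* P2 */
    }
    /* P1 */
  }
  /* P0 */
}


z declared in the same block as P0
z = 18


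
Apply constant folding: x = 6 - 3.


6 - 3 = 3 at compile time
Optimized: x = 3


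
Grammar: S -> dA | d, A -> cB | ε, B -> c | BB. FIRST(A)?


Per alternative of A: FIRST(cB) = {c}; FIRST(ε) = {ε}
FIRST(A) = {c, ε}


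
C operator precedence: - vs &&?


'-' is additive (level 9); '&&' is logical AND (level 2)
Higher level binds tighter
'-' has higher precedence than '&&'


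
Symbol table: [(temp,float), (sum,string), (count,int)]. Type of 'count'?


Lookup 'count' → type int


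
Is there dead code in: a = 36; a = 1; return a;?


first assignment to a is overwritten before any read
Dead: 'a = 36'


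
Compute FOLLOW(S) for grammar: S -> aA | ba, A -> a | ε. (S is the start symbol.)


$ ∈ FOLLOW(S). For each A -> αBβ: add FIRST(β)\{ε} to FOLLOW(B); if β nullable, add FOLLOW(A).
FOLLOW(S) = {$}


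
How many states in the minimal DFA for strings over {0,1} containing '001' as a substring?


KMP-style automaton: 3 progress states + 1 absorbing accept = 4
Minimal DFA: 4 states


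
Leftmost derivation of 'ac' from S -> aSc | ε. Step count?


Derivation: S => aSc => ac
Steps: 2


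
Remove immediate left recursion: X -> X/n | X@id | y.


Left-recursive alternatives: X/n, X@id; non-recursive: y
Introduce X': X -> yX', X' -> /nX' | @idX' | ε


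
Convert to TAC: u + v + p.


Break into single-operator statements:
t1 = u + v
t2 = t1 + p


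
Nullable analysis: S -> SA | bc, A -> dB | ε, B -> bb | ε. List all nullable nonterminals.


A nonterminal is nullable iff some alternative derives ε (directly, or every symbol in it is nullable)
Nullable: {A, B}


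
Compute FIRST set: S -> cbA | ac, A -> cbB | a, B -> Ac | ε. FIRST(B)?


Per alternative of B: FIRST(Ac) = {a, c}; FIRST(ε) = {ε}
FIRST(B) = {a, c, ε}


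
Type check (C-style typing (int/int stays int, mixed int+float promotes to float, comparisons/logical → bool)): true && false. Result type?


Operand types: bool && bool
Rule: logical operators take bool operands and yield bool
Result type: bool


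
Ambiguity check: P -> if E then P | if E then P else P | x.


dangling else: 'if E then if E then x else x' parses two ways
Ambiguous


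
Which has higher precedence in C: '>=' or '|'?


'>=' is relational (level 7); '|' is bitwise OR (level 3)
Higher level binds tighter
'>=' has higher precedence than '|'


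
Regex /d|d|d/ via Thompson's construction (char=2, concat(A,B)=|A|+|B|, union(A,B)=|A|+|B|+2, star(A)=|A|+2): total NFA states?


Syntax tree has 3 char leaf(s), 2 union(s), 0 star(s)
chars contribute 3×2 = 6; each union adds +2; each star adds +2
Total: 6 + 4 + 0 = 10 states


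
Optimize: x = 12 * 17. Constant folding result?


12 * 17 = 204 at compile time
Optimized: x = 204


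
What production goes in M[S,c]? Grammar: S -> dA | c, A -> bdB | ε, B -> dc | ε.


For [S, c]: 'c' ∈ FIRST(c)
Entry: S -> c


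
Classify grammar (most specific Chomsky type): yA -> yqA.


LHS has context (more than one symbol) and |LHS| ≤ |RHS|
Classification: Type 1 (Context-Sensitive)


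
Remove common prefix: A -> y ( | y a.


Common prefix: 'y'
Factored: A -> y A', A' -> ( | a


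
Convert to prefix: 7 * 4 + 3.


left-to-right (same/higher precedence on left): tree is (+ (* 7 4) 3)
Prefix: + * 7 4 3


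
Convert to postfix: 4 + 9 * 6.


* has higher precedence, evaluate 9*6 first
Postfix: 4 9 6 * +


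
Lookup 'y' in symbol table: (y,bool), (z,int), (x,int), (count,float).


Lookup 'y' → type bool


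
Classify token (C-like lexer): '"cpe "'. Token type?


Pattern: double-quoted sequence
Type: STRING_LITERAL


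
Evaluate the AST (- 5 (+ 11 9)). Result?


Evaluate inner: (+ 11 9) = 20
Evaluate root: (- 5 20) = -15
Result: -15


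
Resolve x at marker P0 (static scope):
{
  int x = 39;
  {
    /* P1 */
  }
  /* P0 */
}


x declared in the same block as P0
x = 39


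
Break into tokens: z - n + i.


Scan left to right, longest-match per lexeme
Tokens: ID(z), OP(-), ID(n), OP(+), ID(i)


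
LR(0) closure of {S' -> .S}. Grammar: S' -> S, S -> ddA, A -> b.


Start: S' -> .S
For each item with dot before a nonterminal B, add B -> .γ for every B-production
Closure: [S' -> .S, S -> .ddA]


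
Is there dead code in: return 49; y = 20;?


statement follows a return and is unreachable
Dead: 'y = 20'


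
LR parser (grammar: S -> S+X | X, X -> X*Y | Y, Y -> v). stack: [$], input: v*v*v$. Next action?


no handle on stack; shift 'v'
Action: shift


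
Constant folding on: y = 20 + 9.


20 + 9 = 29 at compile time
Optimized: y = 29


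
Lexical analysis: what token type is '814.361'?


Pattern: digits with a decimal point
Type: FLOAT_LITERAL


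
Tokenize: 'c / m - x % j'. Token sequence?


Scan left to right, longest-match per lexeme
Tokens: ID(c), OP(/), ID(m), OP(-), ID(x), OP(%), ID(j)


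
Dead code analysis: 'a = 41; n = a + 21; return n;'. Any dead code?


a is read by n's definition; n is returned
No dead code


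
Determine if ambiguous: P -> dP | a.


right-linear, alternatives start with distinct terminals 'd' vs 'a': unique leftmost derivation
Unambiguous


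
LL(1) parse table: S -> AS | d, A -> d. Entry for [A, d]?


For [A, d]: 'd' ∈ FIRST(d)
Entry: A -> d


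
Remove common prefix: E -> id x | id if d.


Common prefix: 'id'
Factored: E -> id E', E' -> x | if d


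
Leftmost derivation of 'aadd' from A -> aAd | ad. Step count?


Derivation: A => aAd => aadd
Steps: 2


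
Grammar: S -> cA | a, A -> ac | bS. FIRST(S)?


Per alternative of S: FIRST(cA) = {c}; FIRST(a) = {a}
FIRST(S) = {a, c}


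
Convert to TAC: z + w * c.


Break into single-operator statements:
t1 = w * c
t2 = z + t1


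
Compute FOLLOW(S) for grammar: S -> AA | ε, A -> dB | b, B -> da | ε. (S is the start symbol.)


$ ∈ FOLLOW(S). For each A -> αBβ: add FIRST(β)\{ε} to FOLLOW(B); if β nullable, add FOLLOW(A).
FOLLOW(S) = {$}


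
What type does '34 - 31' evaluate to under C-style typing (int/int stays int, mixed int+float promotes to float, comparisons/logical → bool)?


Operand types: int - int
Rule: mixed int/float promotes to float; int/int stays int
Result type: int


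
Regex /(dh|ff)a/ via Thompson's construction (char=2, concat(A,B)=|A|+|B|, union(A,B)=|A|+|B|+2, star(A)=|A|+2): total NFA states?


Syntax tree has 5 char leaf(s), 1 union(s), 0 star(s)
chars contribute 5×2 = 10; each union adds +2; each star adds +2
Total: 10 + 2 + 0 = 12 states


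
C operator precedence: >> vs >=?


'>>' is shift (level 8); '>=' is relational (level 7)
Higher level binds tighter
'>>' has higher precedence than '>='


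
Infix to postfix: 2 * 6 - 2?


Left to right (same or higher precedence on left)
Postfix: 2 6 * 2 -


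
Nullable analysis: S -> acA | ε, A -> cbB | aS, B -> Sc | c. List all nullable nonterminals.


A nonterminal is nullable iff some alternative derives ε (directly, or every symbol in it is nullable)
Nullable: {S}


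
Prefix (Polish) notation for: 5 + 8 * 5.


'*' binds tighter: tree is (+ 5 (* 8 5))
Prefix: + 5 * 8 5


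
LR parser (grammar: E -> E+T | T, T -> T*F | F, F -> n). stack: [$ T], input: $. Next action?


lookahead ∉ {*} so T won't extend; reduce E -> T
Action: reduce (E -> T)


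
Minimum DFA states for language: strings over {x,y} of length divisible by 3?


Track length mod 3: states 0..2, accept at 0
Minimal DFA: 3 states


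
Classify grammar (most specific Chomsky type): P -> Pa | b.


Left-linear: every RHS is a terminal or one nonterminal followed by a terminal
Classification: Type 3 (Regular)


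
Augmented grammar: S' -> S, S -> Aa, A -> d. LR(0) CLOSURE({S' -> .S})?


Start: S' -> .S
For each item with dot before a nonterminal B, add B -> .γ for every B-production
Closure: [S' -> .S, S -> .Aa, A -> .d]


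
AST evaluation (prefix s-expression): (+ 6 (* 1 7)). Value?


Evaluate inner: (* 1 7) = 7
Evaluate root: (+ 6 7) = 13
Result: 13


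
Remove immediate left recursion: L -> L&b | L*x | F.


Left-recursive alternatives: L&b, L*x; non-recursive: F
Introduce L': L -> FL', L' -> &bL' | *xL' | ε


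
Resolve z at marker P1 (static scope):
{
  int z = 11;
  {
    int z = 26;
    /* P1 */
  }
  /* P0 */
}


z declared in the same block as P1
z = 26


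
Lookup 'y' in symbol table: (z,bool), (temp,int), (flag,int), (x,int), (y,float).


Lookup 'y' → type float


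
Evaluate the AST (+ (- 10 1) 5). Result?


Evaluate inner: (- 10 1) = 9
Evaluate root: (+ 9 5) = 14
Result: 14


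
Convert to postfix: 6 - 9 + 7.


Left to right (same or higher precedence on left)
Postfix: 6 9 - 7 +


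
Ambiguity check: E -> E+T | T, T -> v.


precedence layered via separate nonterminal T: deterministic
Unambiguous


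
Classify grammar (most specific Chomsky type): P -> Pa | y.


Left-linear: every RHS is a terminal or one nonterminal followed by a terminal
Classification: Type 3 (Regular)


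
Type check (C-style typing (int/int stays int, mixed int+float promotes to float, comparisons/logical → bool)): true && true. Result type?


Operand types: bool && bool
Rule: logical operators take bool operands and yield bool
Result type: bool


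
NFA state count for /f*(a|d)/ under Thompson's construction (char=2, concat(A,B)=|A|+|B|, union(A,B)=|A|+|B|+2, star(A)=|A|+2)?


Syntax tree has 3 char leaf(s), 1 union(s), 1 star(s)
chars contribute 3×2 = 6; each union adds +2; each star adds +2
Total: 6 + 2 + 2 = 10 states


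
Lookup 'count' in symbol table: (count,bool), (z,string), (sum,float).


Lookup 'count' → type bool


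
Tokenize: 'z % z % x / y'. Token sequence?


Scan left to right, longest-match per lexeme
Tokens: ID(z), OP(%), ID(z), OP(%), ID(x), OP(/), ID(y)


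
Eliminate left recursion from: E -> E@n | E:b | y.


Left-recursive alternatives: E@n, E:b; non-recursive: y
Introduce E': E -> yE', E' -> @nE' | :bE' | ε


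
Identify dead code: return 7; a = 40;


statement follows a return and is unreachable
Dead: 'a = 40'


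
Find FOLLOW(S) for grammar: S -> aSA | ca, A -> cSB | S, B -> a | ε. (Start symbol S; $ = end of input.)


$ ∈ FOLLOW(S). For each A -> αBβ: add FIRST(β)\{ε} to FOLLOW(B); if β nullable, add FOLLOW(A).
FOLLOW(S) = {$, a, c}


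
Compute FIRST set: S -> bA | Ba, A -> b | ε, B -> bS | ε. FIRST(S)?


Per alternative of S: FIRST(bA) = {b}; FIRST(Ba) = {a, b}
FIRST(S) = {a, b}


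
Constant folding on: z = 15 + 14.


15 + 14 = 29 at compile time
Optimized: z = 29


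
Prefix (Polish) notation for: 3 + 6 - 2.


left-to-right (same/higher precedence on left): tree is (- (+ 3 6) 2)
Prefix: - + 3 6 2


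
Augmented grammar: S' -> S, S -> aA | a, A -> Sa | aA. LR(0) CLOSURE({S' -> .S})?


Start: S' -> .S
For each item with dot before a nonterminal B, add B -> .γ for every B-production
Closure: [S' -> .S, S -> .aA, S -> .a]


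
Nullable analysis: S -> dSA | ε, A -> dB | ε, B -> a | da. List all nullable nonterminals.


A nonterminal is nullable iff some alternative derives ε (directly, or every symbol in it is nullable)
Nullable: {A, S}


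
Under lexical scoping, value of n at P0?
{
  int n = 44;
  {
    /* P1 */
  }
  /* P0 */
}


n declared in the same block as P0
n = 44


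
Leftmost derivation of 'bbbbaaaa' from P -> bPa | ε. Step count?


Derivation: P => bPa => bbPaa => bbbPaaa => bbbbPaaaa => bbbbaaaa
Steps: 5


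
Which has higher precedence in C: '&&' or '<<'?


'<<' is shift (level 8); '&&' is logical AND (level 2)
Higher level binds tighter
'<<' has higher precedence than '&&'


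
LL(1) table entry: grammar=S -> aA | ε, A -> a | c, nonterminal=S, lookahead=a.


For [S, a]: 'a' ∈ FIRST(aA)
Entry: S -> aA


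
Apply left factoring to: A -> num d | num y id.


Common prefix: 'num'
Factored: A -> num A', A' -> d | y id


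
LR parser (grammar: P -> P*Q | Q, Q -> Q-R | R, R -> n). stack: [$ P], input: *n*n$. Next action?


shift '*' to continue P -> P*Q
Action: shift


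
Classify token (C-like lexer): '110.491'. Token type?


Pattern: digits with a decimal point
Type: FLOAT_LITERAL


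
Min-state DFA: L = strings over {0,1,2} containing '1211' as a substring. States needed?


KMP-style automaton: 4 progress states + 1 absorbing accept = 5
Minimal DFA: 5 states


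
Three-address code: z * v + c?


Break into single-operator statements:
t1 = z * v
t2 = t1 + c


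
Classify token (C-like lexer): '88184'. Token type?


Pattern: digits only
Type: INTEGER_LITERAL


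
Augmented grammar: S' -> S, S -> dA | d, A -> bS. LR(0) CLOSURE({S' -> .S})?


Start: S' -> .S
For each item with dot before a nonterminal B, add B -> .γ for every B-production
Closure: [S' -> .S, S -> .dA, S -> .d]


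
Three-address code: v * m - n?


Break into single-operator statements:
t1 = v * m
t2 = t1 - n


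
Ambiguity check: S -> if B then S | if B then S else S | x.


dangling else: 'if B then if B then x else x' parses two ways
Ambiguous


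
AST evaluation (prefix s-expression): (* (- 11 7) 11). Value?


Evaluate inner: (- 11 7) = 4
Evaluate root: (* 4 11) = 44
Result: 44


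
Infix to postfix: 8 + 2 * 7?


* has higher precedence, evaluate 2*7 first
Postfix: 8 2 7 * +


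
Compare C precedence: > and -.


'-' is additive (level 9); '>' is relational (level 7)
Higher level binds tighter
'-' has higher precedence than '>'


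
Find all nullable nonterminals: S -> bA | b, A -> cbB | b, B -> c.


A nonterminal is nullable iff some alternative derives ε (directly, or every symbol in it is nullable)
Nullable: {}


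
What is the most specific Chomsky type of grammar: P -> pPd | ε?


Single nonterminal LHS, but p^n d^n is not regular
Classification: Type 2 (Context-Free)


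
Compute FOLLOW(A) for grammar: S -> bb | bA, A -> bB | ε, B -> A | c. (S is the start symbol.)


$ ∈ FOLLOW(S). For each A -> αBβ: add FIRST(β)\{ε} to FOLLOW(B); if β nullable, add FOLLOW(A).
FOLLOW(A) = {$}


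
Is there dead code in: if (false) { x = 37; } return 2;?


condition is constant false, so the whole block is unreachable
Dead: 'if (false) { x = 37; }'


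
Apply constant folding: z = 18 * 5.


18 * 5 = 90 at compile time
Optimized: z = 90


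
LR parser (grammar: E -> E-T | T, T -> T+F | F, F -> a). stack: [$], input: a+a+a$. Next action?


no handle on stack; shift 'a'
Action: shift


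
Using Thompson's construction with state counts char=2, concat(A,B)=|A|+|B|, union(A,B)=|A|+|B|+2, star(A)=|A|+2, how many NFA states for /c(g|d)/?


Syntax tree has 3 char leaf(s), 1 union(s), 0 star(s)
chars contribute 3×2 = 6; each union adds +2; each star adds +2
Total: 6 + 2 + 0 = 8 states


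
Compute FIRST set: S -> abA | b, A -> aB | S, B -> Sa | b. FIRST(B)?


Per alternative of B: FIRST(Sa) = {a, b}; FIRST(b) = {b}
FIRST(B) = {a, b}


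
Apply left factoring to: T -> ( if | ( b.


Common prefix: '('
Factored: T -> ( T', T' -> if | b
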